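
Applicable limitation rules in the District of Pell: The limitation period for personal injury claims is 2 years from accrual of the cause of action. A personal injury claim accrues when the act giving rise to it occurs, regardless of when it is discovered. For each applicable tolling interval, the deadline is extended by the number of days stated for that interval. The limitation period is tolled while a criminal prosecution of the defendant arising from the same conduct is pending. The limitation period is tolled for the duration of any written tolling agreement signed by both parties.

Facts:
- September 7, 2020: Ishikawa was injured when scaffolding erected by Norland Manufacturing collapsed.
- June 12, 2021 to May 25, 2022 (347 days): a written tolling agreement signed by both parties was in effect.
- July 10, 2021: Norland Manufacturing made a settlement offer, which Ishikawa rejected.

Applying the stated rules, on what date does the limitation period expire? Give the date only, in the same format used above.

The claim accrued on September 7, 2020, when the wrongful act occurred.
2 years from September 7, 2020 is September 7, 2022.
Because the written tolling agreement ran from June 12, 2021 to May 25, 2022, the deadline is extended by 347 days to August 20, 2023.
Nothing else in the chronology tolls or restarts the period.

August 20, 2023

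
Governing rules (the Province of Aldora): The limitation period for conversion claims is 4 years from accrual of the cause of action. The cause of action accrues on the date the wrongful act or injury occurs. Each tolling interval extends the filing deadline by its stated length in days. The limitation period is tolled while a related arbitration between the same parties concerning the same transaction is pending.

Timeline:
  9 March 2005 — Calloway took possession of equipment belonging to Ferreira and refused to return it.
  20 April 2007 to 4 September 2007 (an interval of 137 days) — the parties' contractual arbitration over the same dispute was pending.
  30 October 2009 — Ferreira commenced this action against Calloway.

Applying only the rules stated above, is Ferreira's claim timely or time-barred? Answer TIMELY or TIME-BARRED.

TIME-BARRED

The claim accrued on 9 March 2005, when the wrongful act occurred.
Adding the 4 years base period to 9 March 2005 gives a deadline of 9 March 2009, before any tolling.
The pending related arbitration from 20 April 2007 to 4 September 2007 tolled the period for 137 days, extending the deadline to 24 July 2009.
The 30 October 2009 filing falls after the 24 July 2009 deadline; the claim is time-barred.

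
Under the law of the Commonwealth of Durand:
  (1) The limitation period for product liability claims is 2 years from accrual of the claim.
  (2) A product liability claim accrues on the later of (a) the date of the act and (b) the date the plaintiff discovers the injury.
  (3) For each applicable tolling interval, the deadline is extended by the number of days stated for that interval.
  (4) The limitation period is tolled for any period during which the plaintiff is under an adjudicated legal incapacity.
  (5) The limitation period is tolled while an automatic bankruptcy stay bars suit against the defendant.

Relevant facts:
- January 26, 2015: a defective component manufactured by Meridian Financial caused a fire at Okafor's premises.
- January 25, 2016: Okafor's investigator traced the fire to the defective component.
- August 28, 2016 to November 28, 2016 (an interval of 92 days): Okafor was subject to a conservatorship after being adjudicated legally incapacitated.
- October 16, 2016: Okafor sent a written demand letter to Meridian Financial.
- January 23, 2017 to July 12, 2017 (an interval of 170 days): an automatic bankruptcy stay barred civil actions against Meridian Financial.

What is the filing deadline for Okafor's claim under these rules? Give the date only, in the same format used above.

October 14, 2018

Because discovery on January 25, 2016 post-dates the January 26, 2015 act, accrual under the later-of rule falls on January 25, 2016.
Adding the 2 years base period to January 25, 2016 gives a deadline of January 25, 2018, before any tolling.
Because the plaintiff's legal incapacity ran from August 28, 2016 to November 28, 2016, the deadline is extended by 92 days to April 27, 2018.
The period was tolled for 170 days by the automatic bankruptcy stay (January 23, 2017 to July 12, 2017), pushing the deadline to October 14, 2018.
Nothing else in the chronology tolls or restarts the period.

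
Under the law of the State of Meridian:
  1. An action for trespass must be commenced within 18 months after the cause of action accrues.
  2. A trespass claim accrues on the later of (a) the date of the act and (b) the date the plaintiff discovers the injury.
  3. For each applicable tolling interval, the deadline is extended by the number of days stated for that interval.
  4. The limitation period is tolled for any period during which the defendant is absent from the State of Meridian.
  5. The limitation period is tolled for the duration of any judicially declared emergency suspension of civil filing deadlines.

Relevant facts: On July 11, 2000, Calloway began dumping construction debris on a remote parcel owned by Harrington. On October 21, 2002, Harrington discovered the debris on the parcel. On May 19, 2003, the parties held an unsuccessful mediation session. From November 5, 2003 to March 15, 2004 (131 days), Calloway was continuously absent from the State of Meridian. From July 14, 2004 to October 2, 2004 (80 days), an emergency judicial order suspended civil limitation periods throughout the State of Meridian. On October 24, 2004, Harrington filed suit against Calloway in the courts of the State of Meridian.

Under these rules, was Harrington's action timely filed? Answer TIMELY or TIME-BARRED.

TIMELY

Because discovery on October 21, 2002 post-dates the July 11, 2000 act, accrual under the later-of rule falls on October 21, 2002.
Adding the 18 months base period to October 21, 2002 gives a deadline of April 21, 2004, before any tolling.
The defendant's absence from the jurisdiction from November 5, 2003 to March 15, 2004 tolled the period for 131 days, extending the deadline to August 30, 2004.
The emergency suspension of filing deadlines from July 14, 2004 to October 2, 2004 tolled the period for 80 days, extending the deadline to November 18, 2004.
Nothing else in the chronology tolls or restarts the period.
Filing on October 24, 2004 beat the November 18, 2004 deadline — the action is timely.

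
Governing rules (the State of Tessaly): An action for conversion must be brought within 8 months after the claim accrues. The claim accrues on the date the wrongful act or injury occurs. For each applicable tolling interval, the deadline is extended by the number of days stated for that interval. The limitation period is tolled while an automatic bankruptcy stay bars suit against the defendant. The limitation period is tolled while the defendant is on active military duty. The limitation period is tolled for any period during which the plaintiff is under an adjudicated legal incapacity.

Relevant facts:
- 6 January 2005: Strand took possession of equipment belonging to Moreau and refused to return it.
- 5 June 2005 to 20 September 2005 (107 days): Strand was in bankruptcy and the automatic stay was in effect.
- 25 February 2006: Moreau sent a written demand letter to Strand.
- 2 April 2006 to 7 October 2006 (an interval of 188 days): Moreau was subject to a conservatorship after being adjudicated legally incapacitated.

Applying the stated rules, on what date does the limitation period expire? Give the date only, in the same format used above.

The limitation period began to run on 6 January 2005.
8 months from 6 January 2005 is 6 September 2005.
Because the automatic bankruptcy stay ran from 5 June 2005 to 20 September 2005, the deadline is extended by 107 days to 22 December 2005.
By the time the plaintiff's legal incapacity began on 2 April 2006, the limitation period had already expired on 22 December 2005; that interval cannot revive it.
None of the other events listed affects the running of the period under the stated rules.

22 December 2005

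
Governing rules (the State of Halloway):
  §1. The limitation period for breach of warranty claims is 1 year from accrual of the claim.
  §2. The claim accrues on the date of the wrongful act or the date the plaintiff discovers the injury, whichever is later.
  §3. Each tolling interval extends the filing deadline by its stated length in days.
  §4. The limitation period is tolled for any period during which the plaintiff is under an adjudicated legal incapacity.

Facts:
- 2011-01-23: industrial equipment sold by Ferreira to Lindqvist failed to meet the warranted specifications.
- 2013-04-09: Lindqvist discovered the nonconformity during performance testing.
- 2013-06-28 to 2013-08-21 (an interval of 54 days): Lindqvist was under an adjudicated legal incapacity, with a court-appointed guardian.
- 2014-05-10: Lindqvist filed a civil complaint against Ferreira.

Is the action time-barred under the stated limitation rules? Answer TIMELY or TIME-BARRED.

TIMELY

Taking the later of the act (2011-01-23) and discovery (2013-04-09), the claim accrued on 2013-04-09.
Adding the 1 year base period to 2013-04-09 gives a deadline of 2014-04-09, before any tolling.
The period was tolled for 54 days by the plaintiff's legal incapacity (2013-06-28 to 2013-08-21), pushing the deadline to 2014-06-02.
Lindqvist filed on 2014-05-10, before the 2014-06-02 deadline, so the action is timely.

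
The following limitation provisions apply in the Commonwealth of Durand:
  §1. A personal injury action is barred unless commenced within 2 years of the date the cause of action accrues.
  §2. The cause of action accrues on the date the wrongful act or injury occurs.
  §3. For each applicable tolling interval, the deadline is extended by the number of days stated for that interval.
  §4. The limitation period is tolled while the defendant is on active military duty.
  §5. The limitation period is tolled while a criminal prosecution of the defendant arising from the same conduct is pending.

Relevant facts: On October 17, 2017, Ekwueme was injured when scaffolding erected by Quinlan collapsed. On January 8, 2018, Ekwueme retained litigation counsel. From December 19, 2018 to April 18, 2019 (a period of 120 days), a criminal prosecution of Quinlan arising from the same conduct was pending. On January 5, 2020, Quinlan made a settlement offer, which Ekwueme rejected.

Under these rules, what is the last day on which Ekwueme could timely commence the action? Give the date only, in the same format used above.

The claim accrued on October 17, 2017, when the wrongful act occurred.
2 years from October 17, 2017 is October 17, 2019.
Because the pending criminal prosecution ran from December 19, 2018 to April 18, 2019, the deadline is extended by 120 days to February 14, 2020.
Nothing else in the chronology tolls or restarts the period.

February 14, 2020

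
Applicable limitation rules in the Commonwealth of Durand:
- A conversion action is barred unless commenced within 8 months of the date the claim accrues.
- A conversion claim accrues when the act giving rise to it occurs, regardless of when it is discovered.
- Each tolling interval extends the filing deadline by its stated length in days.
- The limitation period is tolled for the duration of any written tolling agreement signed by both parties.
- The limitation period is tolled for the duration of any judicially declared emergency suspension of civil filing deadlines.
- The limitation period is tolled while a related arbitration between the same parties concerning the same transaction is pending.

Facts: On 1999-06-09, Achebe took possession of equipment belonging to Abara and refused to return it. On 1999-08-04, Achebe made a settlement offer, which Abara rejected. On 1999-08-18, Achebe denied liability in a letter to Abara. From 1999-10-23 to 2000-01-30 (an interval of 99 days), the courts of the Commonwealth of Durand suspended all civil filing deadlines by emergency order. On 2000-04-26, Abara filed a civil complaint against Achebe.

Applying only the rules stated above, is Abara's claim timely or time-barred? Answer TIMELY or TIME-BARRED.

TIMELY

The claim accrued on 1999-06-09, the date of the act.
The untolled deadline — 8 months after 1999-06-09 — is 2000-02-09.
The emergency suspension of filing deadlines from 1999-10-23 to 2000-01-30 tolled the period for 99 days, extending the deadline to 2000-05-18.
The other events in the timeline have no effect on the limitation period under the stated rules.
Abara filed on 2000-04-26, before the 2000-05-18 deadline, so the action is timely.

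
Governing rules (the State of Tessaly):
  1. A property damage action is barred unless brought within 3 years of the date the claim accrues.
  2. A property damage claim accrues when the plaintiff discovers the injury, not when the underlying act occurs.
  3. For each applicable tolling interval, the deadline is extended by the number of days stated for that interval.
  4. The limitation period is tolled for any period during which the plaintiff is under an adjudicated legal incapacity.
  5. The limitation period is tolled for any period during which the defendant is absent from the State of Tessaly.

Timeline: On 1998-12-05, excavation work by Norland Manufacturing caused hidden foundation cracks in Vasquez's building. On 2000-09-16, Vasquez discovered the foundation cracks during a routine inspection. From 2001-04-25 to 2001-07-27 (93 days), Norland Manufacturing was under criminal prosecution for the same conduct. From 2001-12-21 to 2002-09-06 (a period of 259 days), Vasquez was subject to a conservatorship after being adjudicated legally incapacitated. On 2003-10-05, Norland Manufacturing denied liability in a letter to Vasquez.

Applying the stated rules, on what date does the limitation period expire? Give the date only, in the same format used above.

2004-06-01

Under the discovery rule, the claim accrued on 2000-09-16, when Vasquez discovered the injury — not on the 1998-12-05 date of the underlying act.
The untolled deadline — 3 years after 2000-09-16 — is 2003-09-16.
The plaintiff's legal incapacity from 2001-12-21 to 2002-09-06 tolled the period for 259 days, extending the deadline to 2004-06-01.
The pending criminal prosecution from 2001-04-25 to 2001-07-27 does not toll the period, because no stated rule makes a criminal prosecution a tolling event.
Nothing else in the chronology tolls or restarts the period.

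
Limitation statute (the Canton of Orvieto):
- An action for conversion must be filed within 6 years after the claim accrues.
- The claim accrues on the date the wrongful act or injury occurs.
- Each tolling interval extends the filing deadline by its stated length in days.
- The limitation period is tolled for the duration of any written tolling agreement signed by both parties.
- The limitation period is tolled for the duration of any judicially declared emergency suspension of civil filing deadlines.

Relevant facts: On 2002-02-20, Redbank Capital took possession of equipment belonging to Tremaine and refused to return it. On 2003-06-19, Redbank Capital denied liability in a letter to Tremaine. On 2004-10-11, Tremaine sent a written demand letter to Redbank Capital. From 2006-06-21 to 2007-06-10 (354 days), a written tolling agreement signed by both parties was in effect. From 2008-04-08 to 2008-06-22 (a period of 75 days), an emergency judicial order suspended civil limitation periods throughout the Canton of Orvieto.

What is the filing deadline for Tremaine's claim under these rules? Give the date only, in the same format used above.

The claim accrued on 2002-02-20, the date of the act.
Adding the 6 years base period to 2002-02-20 gives a deadline of 2008-02-20, before any tolling.
The period was tolled for 354 days by the written tolling agreement (2006-06-21 to 2007-06-10), pushing the deadline to 2009-02-08.
The period was tolled for 75 days by the emergency suspension of filing deadlines (2008-04-08 to 2008-06-22), pushing the deadline to 2009-04-24.
The other events in the timeline have no effect on the limitation period under the stated rules.

2009-04-24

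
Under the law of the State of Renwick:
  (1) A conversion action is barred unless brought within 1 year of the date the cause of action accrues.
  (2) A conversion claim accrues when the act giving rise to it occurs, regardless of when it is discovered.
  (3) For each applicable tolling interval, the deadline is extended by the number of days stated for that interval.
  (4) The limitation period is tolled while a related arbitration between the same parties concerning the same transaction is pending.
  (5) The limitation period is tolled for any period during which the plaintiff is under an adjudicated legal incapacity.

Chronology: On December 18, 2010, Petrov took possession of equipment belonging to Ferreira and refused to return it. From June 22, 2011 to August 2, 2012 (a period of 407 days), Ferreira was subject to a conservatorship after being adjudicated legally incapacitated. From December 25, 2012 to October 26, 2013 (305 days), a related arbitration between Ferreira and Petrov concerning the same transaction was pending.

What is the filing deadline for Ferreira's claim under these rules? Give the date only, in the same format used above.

November 29, 2013

The limitation period began to run on December 18, 2010.
Adding the 1 year base period to December 18, 2010 gives a deadline of December 18, 2011, before any tolling.
The plaintiff's legal incapacity from June 22, 2011 to August 2, 2012 tolled the period for 407 days, extending the deadline to January 28, 2013.
Because the pending related arbitration ran from December 25, 2012 to October 26, 2013, the deadline is extended by 305 days to November 29, 2013.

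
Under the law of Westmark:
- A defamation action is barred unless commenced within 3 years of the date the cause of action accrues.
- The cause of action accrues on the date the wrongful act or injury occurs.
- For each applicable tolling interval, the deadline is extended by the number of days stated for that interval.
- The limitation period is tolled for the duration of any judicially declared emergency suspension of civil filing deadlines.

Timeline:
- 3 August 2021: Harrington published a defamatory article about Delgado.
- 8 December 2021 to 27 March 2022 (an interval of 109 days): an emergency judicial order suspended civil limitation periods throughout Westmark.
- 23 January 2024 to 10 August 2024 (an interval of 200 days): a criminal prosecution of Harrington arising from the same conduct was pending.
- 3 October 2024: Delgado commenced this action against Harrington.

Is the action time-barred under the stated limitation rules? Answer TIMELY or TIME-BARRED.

The claim accrued on 3 August 2021, when the wrongful act occurred.
Adding the 3 years base period to 3 August 2021 gives a deadline of 3 August 2024, before any tolling.
Because the emergency suspension of filing deadlines ran from 8 December 2021 to 27 March 2022, the deadline is extended by 109 days to 20 November 2024.
Although a criminal prosecution ran from 23 January 2024 to 10 August 2024, the stated rules do not make that a tolling event, so it is disregarded.
Filing on 3 October 2024 beat the 20 November 2024 deadline — the action is timely.

TIMELY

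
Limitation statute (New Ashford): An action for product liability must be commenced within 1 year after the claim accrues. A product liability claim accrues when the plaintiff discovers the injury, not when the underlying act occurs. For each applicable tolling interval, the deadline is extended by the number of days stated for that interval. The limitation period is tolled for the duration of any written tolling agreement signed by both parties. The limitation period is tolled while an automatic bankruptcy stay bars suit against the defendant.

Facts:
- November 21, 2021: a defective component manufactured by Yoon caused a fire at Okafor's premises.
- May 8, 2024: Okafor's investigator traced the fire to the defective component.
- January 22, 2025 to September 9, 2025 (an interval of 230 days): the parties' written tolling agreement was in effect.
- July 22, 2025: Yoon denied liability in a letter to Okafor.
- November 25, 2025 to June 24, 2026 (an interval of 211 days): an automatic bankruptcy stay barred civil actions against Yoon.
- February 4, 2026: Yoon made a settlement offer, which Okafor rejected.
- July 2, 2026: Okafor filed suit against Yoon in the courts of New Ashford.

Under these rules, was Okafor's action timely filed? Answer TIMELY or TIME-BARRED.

TIMELY

The claim did not accrue until Okafor discovered the injury on May 8, 2024; the November 21, 2021 act date does not start the clock under the stated rule.
Adding the 1 year base period to May 8, 2024 gives a deadline of May 8, 2025, before any tolling.
Because the written tolling agreement ran from January 22, 2025 to September 9, 2025, the deadline is extended by 230 days to December 24, 2025.
The period was tolled for 211 days by the automatic bankruptcy stay (November 25, 2025 to June 24, 2026), pushing the deadline to July 23, 2026.
The other events in the timeline have no effect on the limitation period under the stated rules.
The July 2, 2026 filing precedes the July 23, 2026 deadline; the claim is timely.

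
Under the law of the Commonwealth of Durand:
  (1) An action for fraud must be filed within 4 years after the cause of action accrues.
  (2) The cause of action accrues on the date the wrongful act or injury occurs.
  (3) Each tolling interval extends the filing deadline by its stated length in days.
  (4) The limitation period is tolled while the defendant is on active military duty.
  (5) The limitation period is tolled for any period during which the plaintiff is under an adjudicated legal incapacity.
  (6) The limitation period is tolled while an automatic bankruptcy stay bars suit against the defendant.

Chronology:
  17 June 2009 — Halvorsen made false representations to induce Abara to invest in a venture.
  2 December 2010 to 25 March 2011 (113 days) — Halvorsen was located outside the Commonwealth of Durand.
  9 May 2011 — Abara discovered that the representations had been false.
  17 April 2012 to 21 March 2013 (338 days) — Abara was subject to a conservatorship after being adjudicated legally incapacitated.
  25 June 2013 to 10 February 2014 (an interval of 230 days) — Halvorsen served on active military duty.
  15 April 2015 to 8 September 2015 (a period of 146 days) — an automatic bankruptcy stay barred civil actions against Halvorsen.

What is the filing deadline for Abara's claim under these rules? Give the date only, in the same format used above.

6 January 2015

The claim accrued on 17 June 2009, when the wrongful act occurred; under the stated occurrence rule the 9 May 2011 discovery does not delay accrual.
Adding the 4 years base period to 17 June 2009 gives a deadline of 17 June 2013, before any tolling.
The period was tolled for 338 days by the plaintiff's legal incapacity (17 April 2012 to 21 March 2013), pushing the deadline to 21 May 2014.
Because the defendant's active military service ran from 25 June 2013 to 10 February 2014, the deadline is extended by 230 days to 6 January 2015.
The automatic bankruptcy stay starting 15 April 2015 came too late — the period had run on 6 January 2015 — and so does not extend the deadline.
No stated provision tolls the period for the defendant's absence, so the interval from 2 December 2010 to 25 March 2011 has no effect on the deadline.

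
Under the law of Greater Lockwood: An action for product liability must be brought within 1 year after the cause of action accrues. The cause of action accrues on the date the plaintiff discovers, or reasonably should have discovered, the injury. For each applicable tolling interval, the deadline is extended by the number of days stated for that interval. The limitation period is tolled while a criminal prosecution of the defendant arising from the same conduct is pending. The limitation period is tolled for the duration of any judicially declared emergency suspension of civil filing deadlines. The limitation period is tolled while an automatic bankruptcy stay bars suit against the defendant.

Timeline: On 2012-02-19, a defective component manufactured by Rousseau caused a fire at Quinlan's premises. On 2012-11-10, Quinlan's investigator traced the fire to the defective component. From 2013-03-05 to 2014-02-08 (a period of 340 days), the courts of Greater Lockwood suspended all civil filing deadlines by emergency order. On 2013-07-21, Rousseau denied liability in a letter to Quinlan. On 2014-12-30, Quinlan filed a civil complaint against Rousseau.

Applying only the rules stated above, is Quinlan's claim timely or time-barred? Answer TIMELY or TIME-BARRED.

The claim did not accrue until Quinlan discovered the injury on 2012-11-10; the 2012-02-19 act date does not start the clock under the stated rule.
1 year from 2012-11-10 is 2013-11-10.
Because the emergency suspension of filing deadlines ran from 2013-03-05 to 2014-02-08, the deadline is extended by 340 days to 2014-10-16.
The other events in the timeline have no effect on the limitation period under the stated rules.
Filing on 2014-12-30 missed the 2014-10-16 deadline — the action is time-barred.

TIME-BARRED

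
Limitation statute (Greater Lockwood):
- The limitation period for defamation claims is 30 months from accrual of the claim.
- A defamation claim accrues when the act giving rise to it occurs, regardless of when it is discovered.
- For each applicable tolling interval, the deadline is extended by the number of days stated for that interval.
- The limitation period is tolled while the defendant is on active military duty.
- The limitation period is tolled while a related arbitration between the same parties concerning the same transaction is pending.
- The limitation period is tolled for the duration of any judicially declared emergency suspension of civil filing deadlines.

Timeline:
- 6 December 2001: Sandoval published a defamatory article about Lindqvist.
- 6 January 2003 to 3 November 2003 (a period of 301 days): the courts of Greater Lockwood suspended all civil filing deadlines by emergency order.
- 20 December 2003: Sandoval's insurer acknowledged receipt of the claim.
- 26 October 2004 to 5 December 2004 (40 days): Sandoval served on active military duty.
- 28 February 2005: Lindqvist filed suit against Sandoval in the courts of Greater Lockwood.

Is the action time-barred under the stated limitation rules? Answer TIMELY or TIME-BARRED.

TIMELY

The claim accrued on 6 December 2001, the date of the act.
The untolled deadline — 30 months after 6 December 2001 — is 6 June 2004.
The period was tolled for 301 days by the emergency suspension of filing deadlines (6 January 2003 to 3 November 2003), pushing the deadline to 3 April 2005.
Because the defendant's active military service ran from 26 October 2004 to 5 December 2004, the deadline is extended by 40 days to 13 May 2005.
The other events in the timeline have no effect on the limitation period under the stated rules.
The 28 February 2005 filing precedes the 13 May 2005 deadline; the claim is timely.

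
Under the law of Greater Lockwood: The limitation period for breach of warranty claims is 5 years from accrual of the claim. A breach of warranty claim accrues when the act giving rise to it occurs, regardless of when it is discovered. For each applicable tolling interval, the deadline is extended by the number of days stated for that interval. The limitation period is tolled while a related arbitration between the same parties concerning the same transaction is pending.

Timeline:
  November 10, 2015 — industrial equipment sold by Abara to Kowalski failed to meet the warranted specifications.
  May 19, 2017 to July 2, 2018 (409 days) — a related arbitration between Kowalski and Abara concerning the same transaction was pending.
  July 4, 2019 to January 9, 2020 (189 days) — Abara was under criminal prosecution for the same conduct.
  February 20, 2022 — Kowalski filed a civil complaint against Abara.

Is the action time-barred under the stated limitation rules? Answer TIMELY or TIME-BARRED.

The limitation period began to run on November 10, 2015.
5 years from November 10, 2015 is November 10, 2020.
Because the pending related arbitration ran from May 19, 2017 to July 2, 2018, the deadline is extended by 409 days to December 24, 2021.
The pending criminal prosecution from July 4, 2019 to January 9, 2020 does not toll the period, because no stated rule makes a criminal prosecution a tolling event.
Filing on February 20, 2022 missed the December 24, 2021 deadline — the action is time-barred.

TIME-BARRED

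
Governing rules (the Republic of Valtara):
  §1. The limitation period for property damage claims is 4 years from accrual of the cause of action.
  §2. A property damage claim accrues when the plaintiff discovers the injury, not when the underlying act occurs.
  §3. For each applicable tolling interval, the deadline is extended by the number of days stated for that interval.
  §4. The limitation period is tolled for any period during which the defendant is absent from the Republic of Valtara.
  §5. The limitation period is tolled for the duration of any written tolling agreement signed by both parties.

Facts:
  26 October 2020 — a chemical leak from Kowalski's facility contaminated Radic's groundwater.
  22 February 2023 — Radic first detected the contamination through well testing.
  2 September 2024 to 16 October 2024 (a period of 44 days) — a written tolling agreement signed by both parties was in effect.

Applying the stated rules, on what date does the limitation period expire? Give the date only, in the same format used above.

The claim did not accrue until Radic discovered the injury on 22 February 2023; the 26 October 2020 act date does not start the clock under the stated rule.
Adding the 4 years base period to 22 February 2023 gives a deadline of 22 February 2027, before any tolling.
Because the written tolling agreement ran from 2 September 2024 to 16 October 2024, the deadline is extended by 44 days to 7 April 2027.

7 April 2027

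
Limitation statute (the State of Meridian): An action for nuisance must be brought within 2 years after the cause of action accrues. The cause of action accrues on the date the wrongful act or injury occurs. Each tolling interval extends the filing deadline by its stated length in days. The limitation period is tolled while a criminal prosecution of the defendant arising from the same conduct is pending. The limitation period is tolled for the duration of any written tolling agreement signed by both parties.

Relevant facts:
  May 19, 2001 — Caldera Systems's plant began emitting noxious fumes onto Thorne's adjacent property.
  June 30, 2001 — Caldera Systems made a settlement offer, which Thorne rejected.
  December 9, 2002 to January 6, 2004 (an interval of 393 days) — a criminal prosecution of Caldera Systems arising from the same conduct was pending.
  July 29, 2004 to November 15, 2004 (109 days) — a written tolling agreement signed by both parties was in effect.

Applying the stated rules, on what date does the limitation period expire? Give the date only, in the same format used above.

June 15, 2004

The cause of action accrued on May 19, 2001, the date of the act.
The untolled deadline — 2 years after May 19, 2001 — is May 19, 2003.
Because the pending criminal prosecution ran from December 9, 2002 to January 6, 2004, the deadline is extended by 393 days to June 15, 2004.
The written tolling agreement starting July 29, 2004 came too late — the period had run on June 15, 2004 — and so does not extend the deadline.
The other events in the timeline have no effect on the limitation period under the stated rules.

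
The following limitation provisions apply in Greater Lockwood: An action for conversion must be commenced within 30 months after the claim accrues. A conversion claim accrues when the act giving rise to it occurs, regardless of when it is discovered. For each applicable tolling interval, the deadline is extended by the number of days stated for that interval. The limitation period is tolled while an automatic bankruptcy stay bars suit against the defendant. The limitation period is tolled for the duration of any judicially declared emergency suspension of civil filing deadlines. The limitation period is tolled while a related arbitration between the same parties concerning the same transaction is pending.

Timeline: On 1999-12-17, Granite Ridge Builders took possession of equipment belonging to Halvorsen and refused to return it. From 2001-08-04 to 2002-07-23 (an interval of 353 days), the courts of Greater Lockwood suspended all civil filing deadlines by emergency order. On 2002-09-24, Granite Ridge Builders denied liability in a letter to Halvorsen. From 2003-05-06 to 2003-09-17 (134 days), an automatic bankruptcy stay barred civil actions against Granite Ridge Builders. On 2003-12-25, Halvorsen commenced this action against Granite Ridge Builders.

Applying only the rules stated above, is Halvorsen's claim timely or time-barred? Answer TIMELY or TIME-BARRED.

The claim accrued on 1999-12-17, when the wrongful act occurred.
Adding the 30 months base period to 1999-12-17 gives a deadline of 2002-06-17, before any tolling.
The emergency suspension of filing deadlines from 2001-08-04 to 2002-07-23 tolled the period for 353 days, extending the deadline to 2003-06-05.
The period was tolled for 134 days by the automatic bankruptcy stay (2003-05-06 to 2003-09-17), pushing the deadline to 2003-10-17.
None of the other events listed affects the running of the period under the stated rules.
Halvorsen filed on 2003-12-25, after the 2003-10-17 deadline, so the action is time-barred.

TIME-BARRED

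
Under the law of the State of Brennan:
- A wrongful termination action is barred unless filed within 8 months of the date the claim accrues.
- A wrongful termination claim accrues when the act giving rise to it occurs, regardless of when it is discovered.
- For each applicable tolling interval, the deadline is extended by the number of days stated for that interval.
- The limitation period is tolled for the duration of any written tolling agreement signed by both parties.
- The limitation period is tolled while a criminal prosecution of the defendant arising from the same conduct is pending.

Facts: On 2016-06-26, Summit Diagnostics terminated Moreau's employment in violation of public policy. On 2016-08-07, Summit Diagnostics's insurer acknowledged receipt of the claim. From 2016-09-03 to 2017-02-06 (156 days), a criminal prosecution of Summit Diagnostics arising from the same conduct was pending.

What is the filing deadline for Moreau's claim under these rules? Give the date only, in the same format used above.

The claim accrued on 2016-06-26, the date of the act.
Adding the 8 months base period to 2016-06-26 gives a deadline of 2017-02-26, before any tolling.
The period was tolled for 156 days by the pending criminal prosecution (2016-09-03 to 2017-02-06), pushing the deadline to 2017-08-01.
Nothing else in the chronology tolls or restarts the period.

2017-08-01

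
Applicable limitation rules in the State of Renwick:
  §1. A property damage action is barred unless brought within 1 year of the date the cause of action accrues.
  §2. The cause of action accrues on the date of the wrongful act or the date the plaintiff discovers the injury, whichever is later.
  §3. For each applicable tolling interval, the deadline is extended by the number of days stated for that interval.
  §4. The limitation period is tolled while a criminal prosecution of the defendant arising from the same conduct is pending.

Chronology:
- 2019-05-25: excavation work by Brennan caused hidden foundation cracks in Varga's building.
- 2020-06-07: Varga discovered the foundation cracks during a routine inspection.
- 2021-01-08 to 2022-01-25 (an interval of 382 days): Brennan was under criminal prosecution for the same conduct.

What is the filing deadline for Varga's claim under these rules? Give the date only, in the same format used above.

The claim accrued on 2020-06-07 — the later of the 2019-05-25 act and the 2020-06-07 discovery.
The untolled deadline — 1 year after 2020-06-07 — is 2021-06-07.
The period was tolled for 382 days by the pending criminal prosecution (2021-01-08 to 2022-01-25), pushing the deadline to 2022-06-24.

2022-06-24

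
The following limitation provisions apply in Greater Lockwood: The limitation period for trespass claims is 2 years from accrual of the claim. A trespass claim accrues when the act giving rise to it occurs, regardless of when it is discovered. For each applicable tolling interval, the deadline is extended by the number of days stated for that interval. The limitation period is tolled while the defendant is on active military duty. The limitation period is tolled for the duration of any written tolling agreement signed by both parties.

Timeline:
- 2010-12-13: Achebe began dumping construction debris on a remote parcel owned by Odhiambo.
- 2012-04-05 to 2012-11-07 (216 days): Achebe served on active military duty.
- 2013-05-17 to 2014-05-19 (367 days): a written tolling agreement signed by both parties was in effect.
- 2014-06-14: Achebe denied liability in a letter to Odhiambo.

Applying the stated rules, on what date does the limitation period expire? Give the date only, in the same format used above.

The limitation period began to run on 2010-12-13.
Adding the 2 years base period to 2010-12-13 gives a deadline of 2012-12-13, before any tolling.
The period was tolled for 216 days by the defendant's active military service (2012-04-05 to 2012-11-07), pushing the deadline to 2013-07-17.
The written tolling agreement from 2013-05-17 to 2014-05-19 tolled the period for 367 days, extending the deadline to 2014-07-19.
None of the other events listed affects the running of the period under the stated rules.

2014-07-19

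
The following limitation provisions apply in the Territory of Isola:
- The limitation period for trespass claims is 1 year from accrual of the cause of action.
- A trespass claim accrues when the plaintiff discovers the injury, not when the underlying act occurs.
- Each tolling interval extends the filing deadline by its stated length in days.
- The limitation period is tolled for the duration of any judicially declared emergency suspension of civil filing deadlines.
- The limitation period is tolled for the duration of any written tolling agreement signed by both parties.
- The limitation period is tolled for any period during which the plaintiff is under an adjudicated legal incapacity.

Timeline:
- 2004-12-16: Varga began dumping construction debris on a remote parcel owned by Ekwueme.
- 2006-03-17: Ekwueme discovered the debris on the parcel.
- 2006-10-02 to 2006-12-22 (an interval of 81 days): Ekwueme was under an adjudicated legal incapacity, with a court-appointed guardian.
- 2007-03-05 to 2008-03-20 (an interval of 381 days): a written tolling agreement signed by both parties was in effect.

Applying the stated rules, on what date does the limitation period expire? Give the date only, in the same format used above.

2008-06-21

Under the discovery rule, the claim accrued on 2006-03-17, when Ekwueme discovered the injury — not on the 2004-12-16 date of the underlying act.
Adding the 1 year base period to 2006-03-17 gives a deadline of 2007-03-17, before any tolling.
The plaintiff's legal incapacity from 2006-10-02 to 2006-12-22 tolled the period for 81 days, extending the deadline to 2007-06-06.
The written tolling agreement from 2007-03-05 to 2008-03-20 tolled the period for 381 days, extending the deadline to 2008-06-21.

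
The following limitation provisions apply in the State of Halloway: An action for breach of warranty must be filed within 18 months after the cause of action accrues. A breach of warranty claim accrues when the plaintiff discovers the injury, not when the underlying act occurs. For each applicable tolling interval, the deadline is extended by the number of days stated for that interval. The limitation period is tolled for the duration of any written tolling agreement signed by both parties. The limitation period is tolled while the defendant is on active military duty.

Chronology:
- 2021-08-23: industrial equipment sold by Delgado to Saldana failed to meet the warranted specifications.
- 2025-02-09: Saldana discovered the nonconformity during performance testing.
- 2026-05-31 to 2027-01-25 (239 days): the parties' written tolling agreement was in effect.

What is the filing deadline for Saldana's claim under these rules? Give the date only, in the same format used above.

2027-04-05

Under the discovery rule, the claim accrued on 2025-02-09, when Saldana discovered the injury — not on the 2021-08-23 date of the underlying act.
18 months from 2025-02-09 is 2026-08-09.
Because the written tolling agreement ran from 2026-05-31 to 2027-01-25, the deadline is extended by 239 days to 2027-04-05.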